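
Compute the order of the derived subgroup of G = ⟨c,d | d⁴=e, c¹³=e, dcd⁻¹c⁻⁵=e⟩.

G' = [G, G] is generated by all commutators. The generator-pair commutators are: [c, d] = c⁹.
The subgroup they normally generate is {e, c, c², c³, c⁴, c⁵, c⁶, c⁷, c⁸, c⁹, c¹⁰, c¹¹, c¹²}, of order 13.
Check: |G/G'| = 52/13 = 4 is the order of the abelianisation.

Answer: 13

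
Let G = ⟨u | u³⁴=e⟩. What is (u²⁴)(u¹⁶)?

Compute (u²⁴) · (u¹⁶) by multiplying left to right and reducing via the relations at each step:
  (u²⁴) · u¹⁶ = u⁶

Answer: u⁶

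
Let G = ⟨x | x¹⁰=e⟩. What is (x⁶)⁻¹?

The order of (x⁶) is 5 (smallest k with (x⁶)ᵏ = e), so (x⁶)⁻¹ = (x⁶)⁴ = x⁴.
Check: (x⁶) · (x⁴) → (x⁶) · x⁴ = e, giving e as required.

Answer: x⁴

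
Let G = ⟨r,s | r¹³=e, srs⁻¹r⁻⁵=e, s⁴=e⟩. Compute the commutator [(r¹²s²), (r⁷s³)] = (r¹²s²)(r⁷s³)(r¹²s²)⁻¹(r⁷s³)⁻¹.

[(r¹²s²), (r⁷s³)] = (r¹²s²)·(r⁷s³)·(r¹²s²)⁻¹·(r⁷s³)⁻¹.
  (r¹²s²) · (r⁷s³) = r⁵s
  (r⁵s) · (r¹²s²) = s³
  (s³) · (r⁴s) = r⁶

Answer: r⁶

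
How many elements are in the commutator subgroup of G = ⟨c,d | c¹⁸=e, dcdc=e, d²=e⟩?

G' = [G, G] is generated by all commutators. The generator-pair commutators are: [c, d] = c².
The subgroup they normally generate is {e, c², c⁴, c⁶, c⁸, c¹⁰, c¹², c¹⁴, c¹⁶}, of order 9.
Check: |G/G'| = 36/9 = 4 is the order of the abelianisation.

Answer: 9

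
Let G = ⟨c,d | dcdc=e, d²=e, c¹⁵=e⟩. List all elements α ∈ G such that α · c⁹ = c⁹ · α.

⟨c⁹⟩ ⊆ C_G(c⁹) since powers of c⁹ commute with c⁹; so |C_G(c⁹)| ≥ |⟨c⁹⟩| = 5.
By orbit–stabilizer, |C_G(c⁹)| = |G| / |conj. class of c⁹| = 30 / 2 = 15.
The 15 elements commuting with c⁹ are {e, c, c², c³, c⁴, c⁵, c⁶, c⁷, c⁸, c⁹, c¹⁰, c¹¹, c¹², c¹³, c¹⁴}.

Answer: {e, c, c², c³, c⁴, c⁵, c⁶, c⁷, c⁸, c⁹, c¹⁰, c¹¹, c¹², c¹³, c¹⁴}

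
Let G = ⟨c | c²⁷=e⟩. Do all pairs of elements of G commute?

G has a single generator, so G is cyclic and hence abelian.

Answer: Yes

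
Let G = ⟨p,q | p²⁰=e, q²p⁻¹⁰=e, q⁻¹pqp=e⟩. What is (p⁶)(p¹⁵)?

Compute (p⁶) · (p¹⁵) by multiplying left to right and reducing via the relations at each step:
  (p⁶) · p¹⁵ = p

Answer: p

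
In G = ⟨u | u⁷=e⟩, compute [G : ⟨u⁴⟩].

First find ord(u⁴) by computing successive powers:
  (u⁴)¹ = u⁴, (u⁴)² = u, (u⁴)³ = u⁵, (u⁴)⁴ = u², (u⁴)⁵ = u⁶, (u⁴)⁶ = u³, (u⁴)⁷ = e.
So |⟨u⁴⟩| = ord(u⁴) = 7. With |G| = 7, by Lagrange [G : ⟨u⁴⟩] = 7/7 = 1.

Answer: 1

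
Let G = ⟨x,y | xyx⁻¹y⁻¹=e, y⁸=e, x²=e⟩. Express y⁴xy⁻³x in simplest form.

Multiply left to right, reducing at each step:
  (y⁴) · x = xy⁴
  (xy⁴) · y⁻³ = xy
  (xy) · x = y

Answer: y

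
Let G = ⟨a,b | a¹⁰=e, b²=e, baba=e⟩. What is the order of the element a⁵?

Compute successive powers until reaching e:
  (a⁵)¹ = a⁵, (a⁵)² = e.
The smallest positive k with (a⁵)ᵏ = e is 2.

Answer: 2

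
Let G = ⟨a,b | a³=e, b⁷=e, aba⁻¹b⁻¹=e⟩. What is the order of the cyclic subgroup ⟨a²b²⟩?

|⟨a²b²⟩| equals the order of a²b². Compute successive powers until reaching e:
  (a²b²)¹ = a²b², (a²b²)² = ab⁴, (a²b²)³ = b⁶, (a²b²)⁴ = a²b, (a²b²)⁵ = ab³, (a²b²)⁶ = b⁵, (a²b²)⁷ = a², (a²b²)⁸ = ab², (a²b²)⁹ = b⁴, (a²b²)¹⁰ = a²b⁶, (a²b²)¹¹ = ab, (a²b²)¹² = b³, (a²b²)¹³ = a²b⁵, (a²b²)¹⁴ = a, (a²b²)¹⁵ = b², (a²b²)¹⁶ = a²b⁴, (a²b²)¹⁷ = ab⁶, (a²b²)¹⁸ = b, (a²b²)¹⁹ = a²b³, (a²b²)²⁰ = ab⁵, (a²b²)²¹ = e.
The smallest positive k with (a²b²)ᵏ = e is 21, so |⟨a²b²⟩| = 21.

Answer: 21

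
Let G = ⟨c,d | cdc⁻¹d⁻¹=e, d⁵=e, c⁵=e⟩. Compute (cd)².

Compute successive powers of (cd), reducing at each step:
  (cd)²: (cd) · c = c²d;   (c²d) · d = c²d²

Answer: c²d²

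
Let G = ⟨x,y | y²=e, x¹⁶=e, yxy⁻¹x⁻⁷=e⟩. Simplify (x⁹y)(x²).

Compute (x⁹y) · (x²) by multiplying left to right and reducing via the relations at each step:
  (x⁹y) · x² = x⁷y

Answer: x⁷y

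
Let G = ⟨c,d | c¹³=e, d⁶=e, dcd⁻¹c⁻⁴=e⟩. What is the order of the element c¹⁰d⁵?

Compute successive powers until reaching e:
  (c¹⁰d⁵)¹ = c¹⁰d⁵, (c¹⁰d⁵)² = c⁶d⁴, (c¹⁰d⁵)³ = c⁵d³, (c¹⁰d⁵)⁴ = c⁸d², (c¹⁰d⁵)⁵ = c¹²d, (c¹⁰d⁵)⁶ = e.
The smallest positive k with (c¹⁰d⁵)ᵏ = e is 6.

Answer: 6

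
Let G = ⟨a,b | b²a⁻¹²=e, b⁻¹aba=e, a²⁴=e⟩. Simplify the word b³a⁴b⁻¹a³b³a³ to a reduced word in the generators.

Multiply left to right, reducing at each step:
  (b⁻¹) · a⁴ = a⁸b
  (a⁸b) · b⁻¹ = a⁸
  (a⁸) · a³ = a¹¹
  (a¹¹) · b³ = a¹¹b⁻¹
  (a¹¹b⁻¹) · a³ = a⁸b⁻¹

Answer: a⁸b⁻¹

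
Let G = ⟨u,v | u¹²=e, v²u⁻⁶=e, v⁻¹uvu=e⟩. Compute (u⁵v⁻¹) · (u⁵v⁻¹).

Compute (u⁵v⁻¹) · (u⁵v⁻¹) by multiplying left to right and reducing via the relations at each step:
  (u⁵v⁻¹) · u⁵ = v⁻¹
  (v⁻¹) · v⁻¹ = u⁶

Answer: u⁶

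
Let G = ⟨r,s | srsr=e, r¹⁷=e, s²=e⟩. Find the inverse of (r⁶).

The order of (r⁶) is 17 (smallest k with (r⁶)ᵏ = e), so (r⁶)⁻¹ = (r⁶)¹⁶ = r¹¹.
Check: (r⁶) · (r¹¹) → (r⁶) · r¹¹ = e, giving e as required.

Answer: r¹¹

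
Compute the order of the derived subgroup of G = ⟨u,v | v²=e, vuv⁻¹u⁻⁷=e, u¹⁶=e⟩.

G' = [G, G] is generated by all commutators. The generator-pair commutators are: [u, v] = u¹⁰.
The subgroup they normally generate is {e, u², u⁴, u⁶, u⁸, u¹⁰, u¹², u¹⁴}, of order 8.
Check: |G/G'| = 32/8 = 4 is the order of the abelianisation.

Answer: 8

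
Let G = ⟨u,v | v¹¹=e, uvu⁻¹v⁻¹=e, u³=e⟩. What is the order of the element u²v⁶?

Compute successive powers until reaching e:
  (u²v⁶)¹ = u²v⁶, (u²v⁶)² = uv, (u²v⁶)³ = v⁷, (u²v⁶)⁴ = u²v², (u²v⁶)⁵ = uv⁸, (u²v⁶)⁶ = v³, (u²v⁶)⁷ = u²v⁹, (u²v⁶)⁸ = uv⁴, (u²v⁶)⁹ = v¹⁰, (u²v⁶)¹⁰ = u²v⁵, (u²v⁶)¹¹ = u, (u²v⁶)¹² = v⁶, (u²v⁶)¹³ = u²v, (u²v⁶)¹⁴ = uv⁷, (u²v⁶)¹⁵ = v², (u²v⁶)¹⁶ = u²v⁸, (u²v⁶)¹⁷ = uv³, (u²v⁶)¹⁸ = v⁹, (u²v⁶)¹⁹ = u²v⁴, (u²v⁶)²⁰ = uv¹⁰, (u²v⁶)²¹ = v⁵, (u²v⁶)²² = u², (u²v⁶)²³ = uv⁶, (u²v⁶)²⁴ = v, (u²v⁶)²⁵ = u²v⁷, (u²v⁶)²⁶ = uv², (u²v⁶)²⁷ = v⁸, (u²v⁶)²⁸ = u²v³, (u²v⁶)²⁹ = uv⁹, (u²v⁶)³⁰ = v⁴, (u²v⁶)³¹ = u²v¹⁰, (u²v⁶)³² = uv⁵, (u²v⁶)³³ = e.
The smallest positive k with (u²v⁶)ᵏ = e is 33.

Answer: 33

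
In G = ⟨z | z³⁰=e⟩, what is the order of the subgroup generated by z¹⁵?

|⟨z¹⁵⟩| equals the order of z¹⁵. Compute successive powers until reaching e:
  (z¹⁵)¹ = z¹⁵, (z¹⁵)² = e.
The smallest positive k with (z¹⁵)ᵏ = e is 2, so |⟨z¹⁵⟩| = 2.

Answer: 2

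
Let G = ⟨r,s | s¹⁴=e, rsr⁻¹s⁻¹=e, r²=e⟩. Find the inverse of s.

The order of s is 14 (smallest k with sᵏ = e), so s⁻¹ = s¹³ = s¹³.
Check: s · (s¹³) → s · s¹³ = e, giving e as required.

Answer: s¹³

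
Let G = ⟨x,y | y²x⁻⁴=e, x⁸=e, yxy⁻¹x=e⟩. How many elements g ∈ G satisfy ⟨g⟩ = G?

⟨g⟩ = G would require ord(g) = |G| = 16, but the maximum element order in G is 8 < 16. So G is not cyclic and no single element generates it: the count is 0.

Answer: 0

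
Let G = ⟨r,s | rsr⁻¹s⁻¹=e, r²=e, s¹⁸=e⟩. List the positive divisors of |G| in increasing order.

|G| = 36 = 2² · 3². By Lagrange's theorem the order of any subgroup divides 36; the divisors of 36 are 1, 2, 3, 4, 6, 9, 12, 18, 36.

Answer: 1, 2, 3, 4, 6, 9, 12, 18, 36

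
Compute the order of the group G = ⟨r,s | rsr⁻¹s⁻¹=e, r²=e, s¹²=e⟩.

Enumerate words in the generators, reducing via the relations: the distinct elements are
  {e, r, s, rs, s², s³, s⁴, s⁵, s⁶, s⁷, s⁸, s⁹, rs², rs³, rs⁴, rs⁵, rs⁶, rs⁷, rs⁸, rs⁹, s¹¹, s¹⁰, rs¹¹, rs¹⁰}.
No further products give new elements, so |G| = 24.

Answer: 24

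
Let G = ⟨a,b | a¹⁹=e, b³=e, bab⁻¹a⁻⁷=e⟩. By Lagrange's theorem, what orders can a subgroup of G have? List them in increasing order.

|G| = 57 = 3 · 19. By Lagrange's theorem the order of any subgroup divides 57; the divisors of 57 are 1, 3, 19, 57.

Answer: 1, 3, 19, 57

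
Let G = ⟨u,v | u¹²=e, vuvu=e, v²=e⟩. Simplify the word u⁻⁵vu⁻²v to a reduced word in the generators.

Multiply left to right, reducing at each step:
  (u⁷) · v = u⁷v
  (u⁷v) · u⁻² = u⁹v
  (u⁹v) · v = u⁹

Answer: u⁹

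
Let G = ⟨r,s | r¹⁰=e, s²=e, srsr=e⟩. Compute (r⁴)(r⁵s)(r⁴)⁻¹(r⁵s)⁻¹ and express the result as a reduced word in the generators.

[(r⁴), (r⁵s)] = (r⁴)·(r⁵s)·(r⁴)⁻¹·(r⁵s)⁻¹.
  (r⁴) · (r⁵s) = r⁹s
  (r⁹s) · (r⁶) = r³s
  (r³s) · (r⁵s) = r⁸

Answer: r⁸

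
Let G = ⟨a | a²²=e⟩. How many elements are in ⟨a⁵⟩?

|⟨a⁵⟩| equals the order of a⁵. Compute successive powers until reaching e:
  (a⁵)¹ = a⁵, (a⁵)² = a¹⁰, (a⁵)³ = a¹⁵, (a⁵)⁴ = a²⁰, (a⁵)⁵ = a³, (a⁵)⁶ = a⁸, (a⁵)⁷ = a¹³, (a⁵)⁸ = a¹⁸, (a⁵)⁹ = a, (a⁵)¹⁰ = a⁶, (a⁵)¹¹ = a¹¹, (a⁵)¹² = a¹⁶, (a⁵)¹³ = a²¹, (a⁵)¹⁴ = a⁴, (a⁵)¹⁵ = a⁹, (a⁵)¹⁶ = a¹⁴, (a⁵)¹⁷ = a¹⁹, (a⁵)¹⁸ = a², (a⁵)¹⁹ = a⁷, (a⁵)²⁰ = a¹², (a⁵)²¹ = a¹⁷, (a⁵)²² = e.
The smallest positive k with (a⁵)ᵏ = e is 22, so |⟨a⁵⟩| = 22.

Answer: 22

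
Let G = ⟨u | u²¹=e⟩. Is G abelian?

G has a single generator, so G is cyclic and hence abelian.

Answer: Yes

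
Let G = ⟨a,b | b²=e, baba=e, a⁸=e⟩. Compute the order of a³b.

Compute successive powers until reaching e:
  (a³b)¹ = a³b, (a³b)² = e.
The smallest positive k with (a³b)ᵏ = e is 2.

Answer: 2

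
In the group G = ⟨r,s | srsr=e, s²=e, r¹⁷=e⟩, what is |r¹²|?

Compute successive powers until reaching e:
  (r¹²)¹ = r¹², (r¹²)² = r⁷, (r¹²)³ = r², (r¹²)⁴ = r¹⁴, (r¹²)⁵ = r⁹, (r¹²)⁶ = r⁴, (r¹²)⁷ = r¹⁶, (r¹²)⁸ = r¹¹, (r¹²)⁹ = r⁶, (r¹²)¹⁰ = r, (r¹²)¹¹ = r¹³, (r¹²)¹² = r⁸, (r¹²)¹³ = r³, (r¹²)¹⁴ = r¹⁵, (r¹²)¹⁵ = r¹⁰, (r¹²)¹⁶ = r⁵, (r¹²)¹⁷ = e.
The smallest positive k with (r¹²)ᵏ = e is 17.

Answer: 17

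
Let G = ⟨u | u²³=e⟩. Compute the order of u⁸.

Compute successive powers until reaching e:
  (u⁸)¹ = u⁸, (u⁸)² = u¹⁶, (u⁸)³ = u, (u⁸)⁴ = u⁹, (u⁸)⁵ = u¹⁷, (u⁸)⁶ = u², (u⁸)⁷ = u¹⁰, (u⁸)⁸ = u¹⁸, (u⁸)⁹ = u³, (u⁸)¹⁰ = u¹¹, (u⁸)¹¹ = u¹⁹, (u⁸)¹² = u⁴, (u⁸)¹³ = u¹², (u⁸)¹⁴ = u²⁰, (u⁸)¹⁵ = u⁵, (u⁸)¹⁶ = u¹³, (u⁸)¹⁷ = u²¹, (u⁸)¹⁸ = u⁶, (u⁸)¹⁹ = u¹⁴, (u⁸)²⁰ = u²², (u⁸)²¹ = u⁷, (u⁸)²² = u¹⁵, (u⁸)²³ = e.
The smallest positive k with (u⁸)ᵏ = e is 23.

Answer: 23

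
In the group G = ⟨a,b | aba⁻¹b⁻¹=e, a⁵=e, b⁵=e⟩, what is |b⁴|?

Compute successive powers until reaching e:
  (b⁴)¹ = b⁴, (b⁴)² = b³, (b⁴)³ = b², (b⁴)⁴ = b, (b⁴)⁵ = e.
The smallest positive k with (b⁴)ᵏ = e is 5.

Answer: 5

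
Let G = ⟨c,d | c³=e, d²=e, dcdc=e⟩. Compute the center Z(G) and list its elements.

An element z ∈ Z(G) iff z commutes with every generator.
For example e is central: e·c = c = c·e; e·d = d = d·e.
Whereas c ∉ Z(G) since c·d = cd ≠ c²d = d·c.
Checking each of the 6 elements this way gives Z(G) = {e}, of order 1.

Answer: {e}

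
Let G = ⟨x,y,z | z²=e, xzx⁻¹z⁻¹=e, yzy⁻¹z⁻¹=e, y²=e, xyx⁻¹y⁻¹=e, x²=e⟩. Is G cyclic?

|G| = 8, but the maximum element order in G is 2 < 8. No single element generates all of G, so G is not cyclic.

Answer: No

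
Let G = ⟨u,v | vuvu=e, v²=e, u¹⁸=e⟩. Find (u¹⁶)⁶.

Compute successive powers of (u¹⁶), reducing at each step:
  (u¹⁶)²: (u¹⁶) · u¹⁶ = u¹⁴
  (u¹⁶)³: (u¹⁴) · u¹⁶ = u¹²
  (u¹⁶)⁴: (u¹²) · u¹⁶ = u¹⁰
  (u¹⁶)⁵: (u¹⁰) · u¹⁶ = u⁸
  (u¹⁶)⁶: (u⁸) · u¹⁶ = u⁶

Answer: u⁶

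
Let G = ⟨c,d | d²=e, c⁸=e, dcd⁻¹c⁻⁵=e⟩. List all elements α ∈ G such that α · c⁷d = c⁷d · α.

⟨c⁷d⟩ ⊆ C_G(c⁷d) since powers of c⁷d commute with c⁷d; so |C_G(c⁷d)| ≥ |⟨c⁷d⟩| = 8.
By orbit–stabilizer, |C_G(c⁷d)| = |G| / |conj. class of c⁷d| = 16 / 2 = 8.
The 8 elements commuting with c⁷d are {e, c², c⁴, c⁶, c⁵d, cd, c⁷d, c³d}.

Answer: {e, c², c⁴, c⁶, c⁵d, cd, c⁷d, c³d}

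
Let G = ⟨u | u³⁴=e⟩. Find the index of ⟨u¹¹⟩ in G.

First find ord(u¹¹) by computing successive powers:
  (u¹¹)¹ = u¹¹, (u¹¹)² = u²², (u¹¹)³ = u³³, (u¹¹)⁴ = u¹⁰, (u¹¹)⁵ = u²¹, (u¹¹)⁶ = u³², (u¹¹)⁷ = u⁹, (u¹¹)⁸ = u²⁰, (u¹¹)⁹ = u³¹, (u¹¹)¹⁰ = u⁸, (u¹¹)¹¹ = u¹⁹, (u¹¹)¹² = u³⁰, (u¹¹)¹³ = u⁷, (u¹¹)¹⁴ = u¹⁸, (u¹¹)¹⁵ = u²⁹, (u¹¹)¹⁶ = u⁶, (u¹¹)¹⁷ = u¹⁷, (u¹¹)¹⁸ = u²⁸, (u¹¹)¹⁹ = u⁵, (u¹¹)²⁰ = u¹⁶, (u¹¹)²¹ = u²⁷, (u¹¹)²² = u⁴, (u¹¹)²³ = u¹⁵, (u¹¹)²⁴ = u²⁶, (u¹¹)²⁵ = u³, (u¹¹)²⁶ = u¹⁴, (u¹¹)²⁷ = u²⁵, (u¹¹)²⁸ = u², (u¹¹)²⁹ = u¹³, (u¹¹)³⁰ = u²⁴, (u¹¹)³¹ = u, (u¹¹)³² = u¹², (u¹¹)³³ = u²³, (u¹¹)³⁴ = e.
So |⟨u¹¹⟩| = ord(u¹¹) = 34. With |G| = 34, by Lagrange [G : ⟨u¹¹⟩] = 34/34 = 1.

Answer: 1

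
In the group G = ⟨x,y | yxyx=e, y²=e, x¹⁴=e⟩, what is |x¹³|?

Compute successive powers until reaching e:
  (x¹³)¹ = x¹³, (x¹³)² = x¹², (x¹³)³ = x¹¹, (x¹³)⁴ = x¹⁰, (x¹³)⁵ = x⁹, (x¹³)⁶ = x⁸, (x¹³)⁷ = x⁷, (x¹³)⁸ = x⁶, (x¹³)⁹ = x⁵, (x¹³)¹⁰ = x⁴, (x¹³)¹¹ = x³, (x¹³)¹² = x², (x¹³)¹³ = x, (x¹³)¹⁴ = e.
The smallest positive k with (x¹³)ᵏ = e is 14.

Answer: 14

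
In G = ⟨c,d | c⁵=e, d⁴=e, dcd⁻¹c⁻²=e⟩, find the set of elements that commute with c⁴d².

⟨c⁴d²⟩ ⊆ C_G(c⁴d²) since powers of c⁴d² commute with c⁴d²; so |C_G(c⁴d²)| ≥ |⟨c⁴d²⟩| = 2.
By orbit–stabilizer, |C_G(c⁴d²)| = |G| / |conj. class of c⁴d²| = 20 / 5 = 4.
The 4 elements commuting with c⁴d² are {e, cd³, c³d, c⁴d²}.

Answer: {e, cd³, c³d, c⁴d²}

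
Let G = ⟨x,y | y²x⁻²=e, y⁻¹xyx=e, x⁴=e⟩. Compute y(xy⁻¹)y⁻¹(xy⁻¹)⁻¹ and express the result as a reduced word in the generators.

[y, (xy⁻¹)] = y·(xy⁻¹)·y⁻¹·(xy⁻¹)⁻¹.
  y · (xy⁻¹) = x³
  (x³) · (y⁻¹) = xy
  (xy) · (xy) = x²

Answer: x²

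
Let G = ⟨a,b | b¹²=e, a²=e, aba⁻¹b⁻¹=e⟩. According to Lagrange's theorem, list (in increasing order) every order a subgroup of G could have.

|G| = 24 = 2³ · 3. By Lagrange's theorem the order of any subgroup divides 24; the divisors of 24 are 1, 2, 3, 4, 6, 8, 12, 24.

Answer: 1, 2, 3, 4, 6, 8, 12, 24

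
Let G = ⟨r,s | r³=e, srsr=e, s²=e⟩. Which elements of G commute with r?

⟨r⟩ ⊆ C_G(r) since powers of r commute with r; so |C_G(r)| ≥ |⟨r⟩| = 3.
By orbit–stabilizer, |C_G(r)| = |G| / |conj. class of r| = 6 / 2 = 3.
The 3 elements commuting with r are {e, r, r²}.

Answer: {e, r, r²}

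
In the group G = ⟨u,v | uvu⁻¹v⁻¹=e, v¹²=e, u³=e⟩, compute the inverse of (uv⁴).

The order of (uv⁴) is 3 (smallest k with (uv⁴)ᵏ = e), so (uv⁴)⁻¹ = (uv⁴)² = u²v⁸.
Check: (uv⁴) · (u²v⁸) → (uv⁴) · u² = v⁴;   (v⁴) · v⁸ = e, giving e as required.

Answer: u²v⁸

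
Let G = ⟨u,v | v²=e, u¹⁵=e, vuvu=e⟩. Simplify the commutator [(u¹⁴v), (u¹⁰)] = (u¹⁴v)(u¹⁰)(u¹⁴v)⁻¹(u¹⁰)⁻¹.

[(u¹⁴v), (u¹⁰)] = (u¹⁴v)·(u¹⁰)·(u¹⁴v)⁻¹·(u¹⁰)⁻¹.
  (u¹⁴v) · (u¹⁰) = u⁴v
  (u⁴v) · (u¹⁴v) = u⁵
  (u⁵) · (u⁵) = u¹⁰

Answer: u¹⁰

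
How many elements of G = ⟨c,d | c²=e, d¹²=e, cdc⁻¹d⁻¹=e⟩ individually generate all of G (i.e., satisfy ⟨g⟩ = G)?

⟨g⟩ = G would require ord(g) = |G| = 24, but the maximum element order in G is 12 < 24. So G is not cyclic and no single element generates it: the count is 0.

Answer: 0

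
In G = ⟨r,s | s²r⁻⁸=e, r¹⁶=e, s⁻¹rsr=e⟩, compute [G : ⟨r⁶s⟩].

First find ord(r⁶s) by computing successive powers:
  (r⁶s)¹ = r⁶s, (r⁶s)² = r⁸, (r⁶s)³ = r⁶s⁻¹, (r⁶s)⁴ = e.
So |⟨r⁶s⟩| = ord(r⁶s) = 4. With |G| = 32, by Lagrange [G : ⟨r⁶s⟩] = 32/4 = 8.

Answer: 8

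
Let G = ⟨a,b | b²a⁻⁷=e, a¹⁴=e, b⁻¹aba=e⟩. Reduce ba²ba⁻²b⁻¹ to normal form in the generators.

Multiply left to right, reducing at each step:
  b · a² = a⁵b⁻¹
  (a⁵b⁻¹) · b = a⁵
  (a⁵) · a⁻² = a³
  (a³) · b⁻¹ = a³b⁻¹

Answer: a³b⁻¹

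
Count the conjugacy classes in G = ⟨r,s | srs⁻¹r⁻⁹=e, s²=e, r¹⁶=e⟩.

The conjugacy classes (representative and size) are:
  [e] (size 1), [r⁹] (size 2), [r²] (size 1), [r³] (size 2), [r⁴] (size 1), [r¹³] (size 2), [r⁶] (size 1), [r¹⁵] (size 2), [r⁸] (size 1), [r¹⁰] (size 1), [r¹²] (size 1), [r¹⁴] (size 1), [s] (size 2), [rs] (size 2), [r²s] (size 2), [r¹¹s] (size 2), [r⁴s] (size 2), [r¹³s] (size 2), [r¹⁴s] (size 2), [r¹⁵s] (size 2).
Class equation: 1 + 2 + 1 + 2 + 1 + 2 + 1 + 2 + 1 + 1 + 1 + 1 + 2 + 2 + 2 + 2 + 2 + 2 + 2 + 2 = 32 = |G|. So G has 20 conjugacy classes.

Answer: 20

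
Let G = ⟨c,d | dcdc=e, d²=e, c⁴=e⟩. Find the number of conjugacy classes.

The conjugacy classes (representative and size) are:
  [e] (size 1), [c] (size 2), [c²] (size 1), [c²d] (size 2), [c³d] (size 2).
Class equation: 1 + 2 + 1 + 2 + 2 = 8 = |G|. So G has 5 conjugacy classes.

Answer: 5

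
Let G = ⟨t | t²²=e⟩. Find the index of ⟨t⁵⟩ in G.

First find ord(t⁵) by computing successive powers:
  (t⁵)¹ = t⁵, (t⁵)² = t¹⁰, (t⁵)³ = t¹⁵, (t⁵)⁴ = t²⁰, (t⁵)⁵ = t³, (t⁵)⁶ = t⁸, (t⁵)⁷ = t¹³, (t⁵)⁸ = t¹⁸, (t⁵)⁹ = t, (t⁵)¹⁰ = t⁶, (t⁵)¹¹ = t¹¹, (t⁵)¹² = t¹⁶, (t⁵)¹³ = t²¹, (t⁵)¹⁴ = t⁴, (t⁵)¹⁵ = t⁹, (t⁵)¹⁶ = t¹⁴, (t⁵)¹⁷ = t¹⁹, (t⁵)¹⁸ = t², (t⁵)¹⁹ = t⁷, (t⁵)²⁰ = t¹², (t⁵)²¹ = t¹⁷, (t⁵)²² = e.
So |⟨t⁵⟩| = ord(t⁵) = 22. With |G| = 22, by Lagrange [G : ⟨t⁵⟩] = 22/22 = 1.

Answer: 1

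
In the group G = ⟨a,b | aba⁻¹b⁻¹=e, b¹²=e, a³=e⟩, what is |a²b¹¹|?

Compute successive powers until reaching e:
  (a²b¹¹)¹ = a²b¹¹, (a²b¹¹)² = ab¹⁰, (a²b¹¹)³ = b⁹, (a²b¹¹)⁴ = a²b⁸, (a²b¹¹)⁵ = ab⁷, (a²b¹¹)⁶ = b⁶, (a²b¹¹)⁷ = a²b⁵, (a²b¹¹)⁸ = ab⁴, (a²b¹¹)⁹ = b³, (a²b¹¹)¹⁰ = a²b², (a²b¹¹)¹¹ = ab, (a²b¹¹)¹² = e.
The smallest positive k with (a²b¹¹)ᵏ = e is 12.

Answer: 12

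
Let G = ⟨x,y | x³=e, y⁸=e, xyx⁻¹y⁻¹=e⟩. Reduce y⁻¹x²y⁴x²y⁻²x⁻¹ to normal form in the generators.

Multiply left to right, reducing at each step:
  (y⁷) · x² = x²y⁷
  (x²y⁷) · y⁴ = x²y³
  (x²y³) · x² = xy³
  (xy³) · y⁻² = xy
  (xy) · x⁻¹ = y

Answer: y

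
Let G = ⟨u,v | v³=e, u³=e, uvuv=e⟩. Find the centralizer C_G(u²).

⟨u²⟩ ⊆ C_G(u²) since powers of u² commute with u²; so |C_G(u²)| ≥ |⟨u²⟩| = 3.
By orbit–stabilizer, |C_G(u²)| = |G| / |conj. class of u²| = 12 / 4 = 3.
The 3 elements commuting with u² are {e, u, u²}.

Answer: {e, u, u²}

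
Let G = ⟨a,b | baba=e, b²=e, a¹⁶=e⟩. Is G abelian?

a·b = ab but b·a = a¹⁵b, so a·b ≠ b·a and G is not abelian.

Answer: No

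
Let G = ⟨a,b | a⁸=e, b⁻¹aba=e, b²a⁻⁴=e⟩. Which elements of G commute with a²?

⟨a²⟩ ⊆ C_G(a²) since powers of a² commute with a²; so |C_G(a²)| ≥ |⟨a²⟩| = 4.
By orbit–stabilizer, |C_G(a²)| = |G| / |conj. class of a²| = 16 / 2 = 8.
The 8 elements commuting with a² are {e, a, a², a³, a⁴, a⁵, a⁶, a⁷}.

Answer: {e, a, a², a³, a⁴, a⁵, a⁶, a⁷}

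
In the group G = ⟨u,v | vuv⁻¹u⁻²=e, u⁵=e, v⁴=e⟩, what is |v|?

Compute successive powers until reaching e:
  v¹ = v, v² = v², v³ = v³, v⁴ = e.
The smallest positive k with vᵏ = e is 4.

Answer: 4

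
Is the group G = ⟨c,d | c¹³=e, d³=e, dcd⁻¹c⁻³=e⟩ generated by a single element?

Every cyclic group is abelian. But c·d = cd while d·c = c³d, so c·d ≠ d·c and G is not abelian. Hence G is not cyclic.

Answer: No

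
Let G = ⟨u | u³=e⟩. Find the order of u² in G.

Compute successive powers until reaching e:
  (u²)¹ = u², (u²)² = u, (u²)³ = e.
The smallest positive k with (u²)ᵏ = e is 3.

Answer: 3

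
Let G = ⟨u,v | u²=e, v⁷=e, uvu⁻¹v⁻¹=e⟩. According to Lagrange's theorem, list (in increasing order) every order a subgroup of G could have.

|G| = 14 = 2 · 7. By Lagrange's theorem the order of any subgroup divides 14; the divisors of 14 are 1, 2, 7, 14.

Answer: 1, 2, 7, 14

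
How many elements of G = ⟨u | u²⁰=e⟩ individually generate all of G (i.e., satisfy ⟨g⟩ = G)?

G is cyclic of order 20. An element generates G iff its order is 20, and a cyclic group of order 20 has exactly φ(20) = 8 such elements.

Answer: 8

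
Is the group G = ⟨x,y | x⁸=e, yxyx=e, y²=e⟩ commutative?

x·y = xy but y·x = x⁷y, so x·y ≠ y·x and G is not abelian.

Answer: No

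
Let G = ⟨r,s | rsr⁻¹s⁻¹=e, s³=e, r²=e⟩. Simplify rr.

Compute r · r by multiplying left to right and reducing via the relations at each step:
  r · r = e

Answer: e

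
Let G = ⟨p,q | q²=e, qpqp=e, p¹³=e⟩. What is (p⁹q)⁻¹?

The order of (p⁹q) is 2 (smallest k with (p⁹q)ᵏ = e), so (p⁹q)⁻¹ = (p⁹q)¹ = p⁹q.
Check: (p⁹q) · (p⁹q) → (p⁹q) · p⁹ = q;   q · q = e, giving e as required.

Answer: p⁹q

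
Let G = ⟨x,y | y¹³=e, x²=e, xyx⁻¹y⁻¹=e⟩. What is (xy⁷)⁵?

Compute successive powers of (xy⁷), reducing at each step:
  (xy⁷)²: (xy⁷) · x = y⁷;   (y⁷) · y⁷ = y
  (xy⁷)³: y · x = xy;   (xy) · y⁷ = xy⁸
  (xy⁷)⁴: (xy⁸) · x = y⁸;   (y⁸) · y⁷ = y²
  (xy⁷)⁵: (y²) · x = xy²;   (xy²) · y⁷ = xy⁹

Answer: xy⁹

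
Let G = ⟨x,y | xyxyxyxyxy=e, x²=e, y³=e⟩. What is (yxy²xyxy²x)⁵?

Compute successive powers of (yxy²xyxy²x), reducing at each step:
  (yxy²xyxy²x)²: (yxy²xyxy²x) · y = yxy²xyxy²xy;   (yxy²xyxy²xy) · x = xyxy²xyxy²xy;   (xyxy²xyxy²xy) · y² = xyxy²xyxy²x;   (xyxy²xyxy²x) · x = xyxy²xyxy²;   (xyxy²xyxy²) · y = xyxy²xyx;   (xyxy²xyx) · x = xyxy²xy;   (xyxy²xy) · y² = xyxy²x;   (xyxy²x) · x = xyxy²
  (yxy²xyxy²x)³: (xyxy²) · y = xyx;   (xyx) · x = xy;   (xy) · y² = x;   x · x = e;   e · y = y;   y · x = yx;   (yx) · y² = yxy²;   (yxy²) · x = yxy²x
  (yxy²xyxy²x)⁴: (yxy²x) · y = yxy²xy;   (yxy²xy) · x = yxy²xyx;   (yxy²xyx) · y² = yxy²xyxy²;   (yxy²xyxy²) · x = yxy²xyxy²x;   (yxy²xyxy²x) · y = yxy²xyxy²xy;   (yxy²xyxy²xy) · x = xyxy²xyxy²xy;   (xyxy²xyxy²xy) · y² = xyxy²xyxy²x;   (xyxy²xyxy²x) · x = xyxy²xyxy²
  (yxy²xyxy²x)⁵: (xyxy²xyxy²) · y = xyxy²xyx;   (xyxy²xyx) · x = xyxy²xy;   (xyxy²xy) · y² = xyxy²x;   (xyxy²x) · x = xyxy²;   (xyxy²) · y = xyx;   (xyx) · x = xy;   (xy) · y² = x;   x · x = e

Answer: e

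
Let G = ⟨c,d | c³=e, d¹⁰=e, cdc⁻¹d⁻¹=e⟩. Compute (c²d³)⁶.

Compute successive powers of (c²d³), reducing at each step:
  (c²d³)²: (c²d³) · c² = cd³;   (cd³) · d³ = cd⁶
  (c²d³)³: (cd⁶) · c² = d⁶;   (d⁶) · d³ = d⁹
  (c²d³)⁴: (d⁹) · c² = c²d⁹;   (c²d⁹) · d³ = c²d²
  (c²d³)⁵: (c²d²) · c² = cd²;   (cd²) · d³ = cd⁵
  (c²d³)⁶: (cd⁵) · c² = d⁵;   (d⁵) · d³ = d⁸

Answer: d⁸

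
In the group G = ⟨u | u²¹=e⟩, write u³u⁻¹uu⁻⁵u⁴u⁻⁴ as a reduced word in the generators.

Multiply left to right, reducing at each step:
  (u³) · u⁻¹ = u²
  (u²) · u = u³
  (u³) · u⁻⁵ = u¹⁹
  (u¹⁹) · u⁴ = u²
  (u²) · u⁻⁴ = u¹⁹

Answer: u¹⁹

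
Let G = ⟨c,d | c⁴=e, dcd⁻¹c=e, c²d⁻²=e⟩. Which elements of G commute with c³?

⟨c³⟩ ⊆ C_G(c³) since powers of c³ commute with c³; so |C_G(c³)| ≥ |⟨c³⟩| = 4.
By orbit–stabilizer, |C_G(c³)| = |G| / |conj. class of c³| = 8 / 2 = 4.
The 4 elements commuting with c³ are {e, c, c², c³}.

Answer: {e, c, c², c³}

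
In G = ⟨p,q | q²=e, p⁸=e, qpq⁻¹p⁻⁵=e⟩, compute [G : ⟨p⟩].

First find ord(p) by computing successive powers:
  p¹ = p, p² = p², p³ = p³, p⁴ = p⁴, p⁵ = p⁵, p⁶ = p⁶, p⁷ = p⁷, p⁸ = e.
So |⟨p⟩| = ord(p) = 8. With |G| = 16, by Lagrange [G : ⟨p⟩] = 16/8 = 2.

Answer: 2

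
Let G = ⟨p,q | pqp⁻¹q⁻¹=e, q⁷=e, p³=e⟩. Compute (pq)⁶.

Compute successive powers of (pq), reducing at each step:
  (pq)²: (pq) · p = p²q;   (p²q) · q = p²q²
  (pq)³: (p²q²) · p = q²;   (q²) · q = q³
  (pq)⁴: (q³) · p = pq³;   (pq³) · q = pq⁴
  (pq)⁵: (pq⁴) · p = p²q⁴;   (p²q⁴) · q = p²q⁵
  (pq)⁶: (p²q⁵) · p = q⁵;   (q⁵) · q = q⁶

Answer: q⁶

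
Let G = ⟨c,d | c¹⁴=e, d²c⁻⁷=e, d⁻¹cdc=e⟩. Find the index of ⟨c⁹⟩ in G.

First find ord(c⁹) by computing successive powers:
  (c⁹)¹ = c⁹, (c⁹)² = c⁴, (c⁹)³ = c¹³, (c⁹)⁴ = c⁸, (c⁹)⁵ = c³, (c⁹)⁶ = c¹², (c⁹)⁷ = c⁷, (c⁹)⁸ = c², (c⁹)⁹ = c¹¹, (c⁹)¹⁰ = c⁶, (c⁹)¹¹ = c, (c⁹)¹² = c¹⁰, (c⁹)¹³ = c⁵, (c⁹)¹⁴ = e.
So |⟨c⁹⟩| = ord(c⁹) = 14. With |G| = 28, by Lagrange [G : ⟨c⁹⟩] = 28/14 = 2.

Answer: 2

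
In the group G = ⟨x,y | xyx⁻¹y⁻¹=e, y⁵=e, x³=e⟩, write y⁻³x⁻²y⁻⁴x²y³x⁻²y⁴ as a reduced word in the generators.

Multiply left to right, reducing at each step:
  (y²) · x⁻² = xy²
  (xy²) · y⁻⁴ = xy³
  (xy³) · x² = y³
  (y³) · y³ = y
  y · x⁻² = xy
  (xy) · y⁴ = x

Answer: x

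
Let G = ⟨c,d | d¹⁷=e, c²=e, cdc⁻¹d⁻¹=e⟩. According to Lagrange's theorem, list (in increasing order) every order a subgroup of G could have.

|G| = 34 = 2 · 17. By Lagrange's theorem the order of any subgroup divides 34; the divisors of 34 are 1, 2, 17, 34.

Answer: 1, 2, 17, 34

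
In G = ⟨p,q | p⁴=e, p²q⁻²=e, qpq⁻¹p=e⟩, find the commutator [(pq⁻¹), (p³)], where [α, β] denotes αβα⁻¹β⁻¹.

[(pq⁻¹), (p³)] = (pq⁻¹)·(p³)·(pq⁻¹)⁻¹·(p³)⁻¹.
  (pq⁻¹) · (p³) = q
  q · (pq) = p
  p · p = p²

Answer: p²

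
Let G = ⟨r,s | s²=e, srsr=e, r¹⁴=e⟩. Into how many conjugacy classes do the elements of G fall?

The conjugacy classes (representative and size) are:
  [e] (size 1), [r¹³] (size 2), [r²] (size 2), [r³] (size 2), [r¹⁰] (size 2), [r⁵] (size 2), [r⁸] (size 2), [r⁷] (size 1), [r⁶s] (size 7), [r⁹s] (size 7).
Class equation: 1 + 2 + 2 + 2 + 2 + 2 + 2 + 1 + 7 + 7 = 28 = |G|. So G has 10 conjugacy classes.

Answer: 10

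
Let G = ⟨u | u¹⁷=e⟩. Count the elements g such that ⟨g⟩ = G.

G is cyclic of order 17. An element generates G iff its order is 17, and a cyclic group of order 17 has exactly φ(17) = 16 such elements.

Answer: 16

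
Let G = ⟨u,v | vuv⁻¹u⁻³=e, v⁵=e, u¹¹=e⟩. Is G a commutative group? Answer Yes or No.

u·v = uv but v·u = u³v, so u·v ≠ v·u and G is not abelian.

Answer: No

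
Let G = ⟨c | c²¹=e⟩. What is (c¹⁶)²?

Compute successive powers of (c¹⁶), reducing at each step:
  (c¹⁶)²: (c¹⁶) · c¹⁶ = c¹¹

Answer: c¹¹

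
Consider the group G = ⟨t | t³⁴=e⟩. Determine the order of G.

G is generated by a single element, so G is cyclic. The relator gives t³⁴ = e and no smaller power is forced to be e, so the 34 powers {e, t, t², t³, t⁴, t⁵, t⁶, t⁷, t⁸, t⁹, t²², t²³, t²¹, t²⁰, t²⁴, t²⁵, t²⁶, t²⁷, t²⁸, t²⁹, t³², t³³, t³¹, t³⁰, t¹², t¹³, t¹¹, t¹⁰, t¹⁴, t¹⁵, t¹⁶, t¹⁷, t¹⁸, t¹⁹} are distinct. Hence |G| = 34.

Answer: 34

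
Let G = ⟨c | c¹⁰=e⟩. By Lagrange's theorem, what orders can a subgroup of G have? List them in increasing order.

|G| = 10 = 2 · 5. By Lagrange's theorem the order of any subgroup divides 10; the divisors of 10 are 1, 2, 5, 10.

Answer: 1, 2, 5, 10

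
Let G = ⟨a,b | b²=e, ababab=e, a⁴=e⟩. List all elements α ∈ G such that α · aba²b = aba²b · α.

⟨aba²b⟩ ⊆ C_G(aba²b) since powers of aba²b commute with aba²b; so |C_G(aba²b)| ≥ |⟨aba²b⟩| = 2.
By orbit–stabilizer, |C_G(aba²b)| = |G| / |conj. class of aba²b| = 24 / 6 = 4.
The 4 elements commuting with aba²b are {e, a², aba²b, a³ba²b}.

Answer: {e, a², aba²b, a³ba²b}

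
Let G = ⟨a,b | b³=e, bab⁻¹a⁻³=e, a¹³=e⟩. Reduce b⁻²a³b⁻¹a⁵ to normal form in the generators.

Multiply left to right, reducing at each step:
  b · a³ = a⁹b
  (a⁹b) · b⁻¹ = a⁹
  (a⁹) · a⁵ = a

Answer: a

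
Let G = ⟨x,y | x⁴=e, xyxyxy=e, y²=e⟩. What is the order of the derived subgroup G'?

G' = [G, G] is generated by all commutators. The generator-pair commutators are: [x, y] = x²yx.
The subgroup they normally generate is {e, x², xy, yx³, x²yx, x³y, x²yx³, yx, xyx², yx²y, x²yx²y, x³yx²}, of order 12.
Check: |G/G'| = 24/12 = 2 is the order of the abelianisation.

Answer: 12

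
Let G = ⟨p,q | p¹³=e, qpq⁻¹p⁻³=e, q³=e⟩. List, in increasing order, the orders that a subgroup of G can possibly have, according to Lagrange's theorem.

|G| = 39 = 3 · 13. By Lagrange's theorem the order of any subgroup divides 39; the divisors of 39 are 1, 3, 13, 39.

Answer: 1, 3, 13, 39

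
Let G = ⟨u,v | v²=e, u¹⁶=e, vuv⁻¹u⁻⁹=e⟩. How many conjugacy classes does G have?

The conjugacy classes (representative and size) are:
  [e] (size 1), [u⁹] (size 2), [u²] (size 1), [u³] (size 2), [u⁴] (size 1), [u¹³] (size 2), [u⁶] (size 1), [u¹⁵] (size 2), [u⁸] (size 1), [u¹⁰] (size 1), [u¹²] (size 1), [u¹⁴] (size 1), [v] (size 2), [uv] (size 2), [u²v] (size 2), [u¹¹v] (size 2), [u⁴v] (size 2), [u¹³v] (size 2), [u¹⁴v] (size 2), [u¹⁵v] (size 2).
Class equation: 1 + 2 + 1 + 2 + 1 + 2 + 1 + 2 + 1 + 1 + 1 + 1 + 2 + 2 + 2 + 2 + 2 + 2 + 2 + 2 = 32 = |G|. So G has 20 conjugacy classes.

Answer: 20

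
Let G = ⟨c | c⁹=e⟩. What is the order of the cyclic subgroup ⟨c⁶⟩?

|⟨c⁶⟩| equals the order of c⁶. Compute successive powers until reaching e:
  (c⁶)¹ = c⁶, (c⁶)² = c³, (c⁶)³ = e.
The smallest positive k with (c⁶)ᵏ = e is 3, so |⟨c⁶⟩| = 3.

Answer: 3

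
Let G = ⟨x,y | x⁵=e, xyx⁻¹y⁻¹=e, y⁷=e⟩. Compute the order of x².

Compute successive powers until reaching e:
  (x²)¹ = x², (x²)² = x⁴, (x²)³ = x, (x²)⁴ = x³, (x²)⁵ = e.
The smallest positive k with (x²)ᵏ = e is 5.

Answer: 5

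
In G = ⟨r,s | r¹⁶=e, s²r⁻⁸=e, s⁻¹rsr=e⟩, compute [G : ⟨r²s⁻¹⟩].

First find ord(r²s⁻¹) by computing successive powers:
  (r²s⁻¹)¹ = r²s⁻¹, (r²s⁻¹)² = r⁸, (r²s⁻¹)³ = r²s, (r²s⁻¹)⁴ = e.
So |⟨r²s⁻¹⟩| = ord(r²s⁻¹) = 4. With |G| = 32, by Lagrange [G : ⟨r²s⁻¹⟩] = 32/4 = 8.

Answer: 8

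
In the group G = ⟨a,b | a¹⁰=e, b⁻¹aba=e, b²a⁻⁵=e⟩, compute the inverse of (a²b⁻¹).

The order of (a²b⁻¹) is 4 (smallest k with (a²b⁻¹)ᵏ = e), so (a²b⁻¹)⁻¹ = (a²b⁻¹)³ = a²b.
Check: (a²b⁻¹) · (a²b) → (a²b⁻¹) · a² = b⁻¹;   (b⁻¹) · b = e, giving e as required.

Answer: a²b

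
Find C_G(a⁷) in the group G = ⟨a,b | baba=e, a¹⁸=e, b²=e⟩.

⟨a⁷⟩ ⊆ C_G(a⁷) since powers of a⁷ commute with a⁷; so |C_G(a⁷)| ≥ |⟨a⁷⟩| = 18.
By orbit–stabilizer, |C_G(a⁷)| = |G| / |conj. class of a⁷| = 36 / 2 = 18.
The 18 elements commuting with a⁷ are {e, a, a², a³, a⁴, a⁵, a⁶, a⁷, a⁸, a⁹, a¹⁰, a¹¹, a¹², a¹³, a¹⁴, a¹⁵, a¹⁶, a¹⁷}.

Answer: {e, a, a², a³, a⁴, a⁵, a⁶, a⁷, a⁸, a⁹, a¹⁰, a¹¹, a¹², a¹³, a¹⁴, a¹⁵, a¹⁶, a¹⁷}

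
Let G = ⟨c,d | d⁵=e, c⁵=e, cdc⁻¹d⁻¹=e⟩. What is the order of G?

Enumerate words in the generators, reducing via the relations: the distinct elements are
  {c, d, e, cd, c², c³, c⁴, d², d³, d⁴, cd², cd³, cd⁴, c²d, c³d, c⁴d, c²d², c²d³, c²d⁴, c³d², c³d³, c³d⁴, c⁴d², c⁴d³, c⁴d⁴}.
No further products give new elements, so |G| = 25.

Answer: 25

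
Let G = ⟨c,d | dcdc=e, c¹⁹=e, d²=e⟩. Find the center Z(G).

An element z ∈ Z(G) iff z commutes with every generator.
For example e is central: e·c = c = c·e; e·d = d = d·e.
Whereas c ∉ Z(G) since c·d = cd ≠ c¹⁸d = d·c.
Checking each of the 38 elements this way gives Z(G) = {e}, of order 1.

Answer: {e}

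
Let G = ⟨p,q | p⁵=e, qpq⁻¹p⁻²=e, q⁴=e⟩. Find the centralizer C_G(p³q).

⟨p³q⟩ ⊆ C_G(p³q) since powers of p³q commute with p³q; so |C_G(p³q)| ≥ |⟨p³q⟩| = 4.
By orbit–stabilizer, |C_G(p³q)| = |G| / |conj. class of p³q| = 20 / 5 = 4.
The 4 elements commuting with p³q are {e, pq³, p³q, p⁴q²}.

Answer: {e, pq³, p³q, p⁴q²}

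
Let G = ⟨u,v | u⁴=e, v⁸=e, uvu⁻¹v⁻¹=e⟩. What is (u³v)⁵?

Compute successive powers of (u³v), reducing at each step:
  (u³v)²: (u³v) · u³ = u²v;   (u²v) · v = u²v²
  (u³v)³: (u²v²) · u³ = uv²;   (uv²) · v = uv³
  (u³v)⁴: (uv³) · u³ = v³;   (v³) · v = v⁴
  (u³v)⁵: (v⁴) · u³ = u³v⁴;   (u³v⁴) · v = u³v⁵

Answer: u³v⁵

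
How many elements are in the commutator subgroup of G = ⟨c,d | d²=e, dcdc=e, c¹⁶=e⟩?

G' = [G, G] is generated by all commutators. The generator-pair commutators are: [c, d] = c².
The subgroup they normally generate is {e, c², c⁴, c⁶, c⁸, c¹⁰, c¹², c¹⁴}, of order 8.
Check: |G/G'| = 32/8 = 4 is the order of the abelianisation.

Answer: 8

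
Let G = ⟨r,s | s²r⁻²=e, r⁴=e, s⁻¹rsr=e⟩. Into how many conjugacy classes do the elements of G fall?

The conjugacy classes (representative and size) are:
  [e] (size 1), [r³] (size 2), [r²] (size 1), [s⁻¹] (size 2), [rs⁻¹] (size 2).
Class equation: 1 + 2 + 1 + 2 + 2 = 8 = |G|. So G has 5 conjugacy classes.

Answer: 5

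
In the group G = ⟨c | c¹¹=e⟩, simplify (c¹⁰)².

Compute successive powers of (c¹⁰), reducing at each step:
  (c¹⁰)²: (c¹⁰) · c¹⁰ = c⁹

Answer: c⁹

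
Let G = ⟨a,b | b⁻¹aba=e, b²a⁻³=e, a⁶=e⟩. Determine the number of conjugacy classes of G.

The conjugacy classes (representative and size) are:
  [e] (size 1), [a] (size 2), [a²] (size 2), [a³] (size 1), [ab⁻¹] (size 3), [a²b⁻¹] (size 3).
Class equation: 1 + 2 + 2 + 1 + 3 + 3 = 12 = |G|. So G has 6 conjugacy classes.

Answer: 6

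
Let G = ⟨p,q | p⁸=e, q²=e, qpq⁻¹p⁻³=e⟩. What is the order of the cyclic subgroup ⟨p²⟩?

|⟨p²⟩| equals the order of p². Compute successive powers until reaching e:
  (p²)¹ = p², (p²)² = p⁴, (p²)³ = p⁶, (p²)⁴ = e.
The smallest positive k with (p²)ᵏ = e is 4, so |⟨p²⟩| = 4.

Answer: 4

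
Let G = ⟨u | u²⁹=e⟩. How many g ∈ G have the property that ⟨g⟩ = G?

G is cyclic of order 29. An element generates G iff its order is 29, and a cyclic group of order 29 has exactly φ(29) = 28 such elements.

Answer: 28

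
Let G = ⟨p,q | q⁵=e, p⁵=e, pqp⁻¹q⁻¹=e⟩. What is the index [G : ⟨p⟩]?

First find ord(p) by computing successive powers:
  p¹ = p, p² = p², p³ = p³, p⁴ = p⁴, p⁵ = e.
So |⟨p⟩| = ord(p) = 5. With |G| = 25, by Lagrange [G : ⟨p⟩] = 25/5 = 5.

Answer: 5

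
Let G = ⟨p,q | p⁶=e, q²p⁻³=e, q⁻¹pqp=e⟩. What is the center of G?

An element z ∈ Z(G) iff z commutes with every generator.
For example p³ is central: (p³)·p = p⁴ = p·(p³); (p³)·q = q⁻¹ = q·(p³).
Whereas p ∉ Z(G) since p·q = pq ≠ p²q⁻¹ = q·p.
Checking each of the 12 elements this way gives Z(G) = {e, p³}, of order 2.

Answer: {e, p³}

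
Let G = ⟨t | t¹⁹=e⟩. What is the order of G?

G is generated by a single element, so G is cyclic. The relator gives t¹⁹ = e and no smaller power is forced to be e, so the 19 powers {e, t, t², t³, t⁴, t⁵, t⁶, t⁷, t⁸, t⁹, t¹², t¹³, t¹¹, t¹⁰, t¹⁴, t¹⁵, t¹⁶, t¹⁷, t¹⁸} are distinct. Hence |G| = 19.

Answer: 19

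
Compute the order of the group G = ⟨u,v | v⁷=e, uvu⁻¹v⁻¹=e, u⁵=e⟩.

Enumerate words in the generators, reducing via the relations: the distinct elements are
  {e, u, v, uv, u², u³, u⁴, v², v³, v⁴, v⁵, v⁶, uv², uv³, uv⁴, uv⁵, uv⁶, u²v, u³v, u⁴v, u²v², u²v³, u²v⁴, u²v⁵, u²v⁶, u³v², u³v³, u³v⁴, u³v⁵, u³v⁶, u⁴v², u⁴v³, u⁴v⁴, u⁴v⁵, u⁴v⁶}.
No further products give new elements, so |G| = 35.

Answer: 35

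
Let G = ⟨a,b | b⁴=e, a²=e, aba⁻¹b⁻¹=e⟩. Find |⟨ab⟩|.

|⟨ab⟩| equals the order of ab. Compute successive powers until reaching e:
  (ab)¹ = ab, (ab)² = b², (ab)³ = ab³, (ab)⁴ = e.
The smallest positive k with (ab)ᵏ = e is 4, so |⟨ab⟩| = 4.

Answer: 4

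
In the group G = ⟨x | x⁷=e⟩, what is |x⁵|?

Compute successive powers until reaching e:
  (x⁵)¹ = x⁵, (x⁵)² = x³, (x⁵)³ = x, (x⁵)⁴ = x⁶, (x⁵)⁵ = x⁴, (x⁵)⁶ = x², (x⁵)⁷ = e.
The smallest positive k with (x⁵)ᵏ = e is 7.

Answer: 7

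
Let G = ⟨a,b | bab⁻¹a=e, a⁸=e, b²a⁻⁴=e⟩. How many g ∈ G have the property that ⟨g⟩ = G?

⟨g⟩ = G would require ord(g) = |G| = 16, but the maximum element order in G is 8 < 16. So G is not cyclic and no single element generates it: the count is 0.

Answer: 0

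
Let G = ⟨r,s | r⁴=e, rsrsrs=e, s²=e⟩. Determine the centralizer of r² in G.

⟨r²⟩ ⊆ C_G(r²) since powers of r² commute with r²; so |C_G(r²)| ≥ |⟨r²⟩| = 2.
By orbit–stabilizer, |C_G(r²)| = |G| / |conj. class of r²| = 24 / 3 = 8.
The 8 elements commuting with r² are {e, r, r², r³, rsr²s, sr²s, r²sr²s, r³sr²s}.

Answer: {e, r, r², r³, rsr²s, sr²s, r²sr²s, r³sr²s}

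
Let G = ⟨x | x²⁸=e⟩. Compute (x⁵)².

Compute successive powers of (x⁵), reducing at each step:
  (x⁵)²: (x⁵) · x⁵ = x¹⁰

Answer: x¹⁰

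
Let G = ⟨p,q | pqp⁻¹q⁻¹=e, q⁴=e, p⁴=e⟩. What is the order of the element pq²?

Compute successive powers until reaching e:
  (pq²)¹ = pq², (pq²)² = p², (pq²)³ = p³q², (pq²)⁴ = e.
The smallest positive k with (pq²)ᵏ = e is 4.

Answer: 4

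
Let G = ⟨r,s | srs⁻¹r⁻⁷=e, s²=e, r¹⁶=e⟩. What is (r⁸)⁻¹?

The order of (r⁸) is 2 (smallest k with (r⁸)ᵏ = e), so (r⁸)⁻¹ = (r⁸)¹ = r⁸.
Check: (r⁸) · (r⁸) → (r⁸) · r⁸ = e, giving e as required.

Answer: r⁸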